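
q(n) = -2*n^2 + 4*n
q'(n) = 4 - 4*n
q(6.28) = -53.76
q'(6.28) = -21.12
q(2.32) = -1.48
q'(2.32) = -5.28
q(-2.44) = -21.67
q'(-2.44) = 13.76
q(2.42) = -2.03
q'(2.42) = -5.68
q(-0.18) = -0.78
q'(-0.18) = 4.72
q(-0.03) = -0.12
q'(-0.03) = 4.12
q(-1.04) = -6.32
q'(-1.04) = 8.16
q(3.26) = -8.22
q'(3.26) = -9.04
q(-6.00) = -96.00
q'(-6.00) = 28.00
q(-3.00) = -30.00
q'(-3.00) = 16.00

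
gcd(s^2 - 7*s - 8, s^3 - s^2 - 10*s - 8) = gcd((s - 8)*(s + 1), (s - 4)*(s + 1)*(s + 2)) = s + 1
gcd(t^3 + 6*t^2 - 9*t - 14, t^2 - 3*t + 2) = t - 2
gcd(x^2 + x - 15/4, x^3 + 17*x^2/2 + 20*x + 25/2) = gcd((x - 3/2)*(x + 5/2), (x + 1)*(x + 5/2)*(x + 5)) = x + 5/2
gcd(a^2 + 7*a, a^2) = a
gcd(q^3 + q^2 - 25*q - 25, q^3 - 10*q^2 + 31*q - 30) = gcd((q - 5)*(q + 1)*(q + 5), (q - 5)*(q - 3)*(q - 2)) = q - 5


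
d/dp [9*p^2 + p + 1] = 18*p + 1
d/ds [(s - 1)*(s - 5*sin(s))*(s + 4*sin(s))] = (1 - s)*(s + 4*sin(s))*(5*cos(s) - 1) + (s - 1)*(s - 5*sin(s))*(4*cos(s) + 1) + (s - 5*sin(s))*(s + 4*sin(s))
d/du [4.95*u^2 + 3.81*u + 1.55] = 9.9*u + 3.81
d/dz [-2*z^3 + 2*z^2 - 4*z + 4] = -6*z^2 + 4*z - 4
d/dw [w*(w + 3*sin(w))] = 3*w*cos(w) + 2*w + 3*sin(w)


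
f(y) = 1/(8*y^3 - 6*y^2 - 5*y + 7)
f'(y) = (-24*y^2 + 12*y + 5)/(8*y^3 - 6*y^2 - 5*y + 7)^2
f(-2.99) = -0.00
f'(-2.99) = -0.00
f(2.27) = 0.02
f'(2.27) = -0.03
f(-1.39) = -0.05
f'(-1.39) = -0.16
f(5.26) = 0.00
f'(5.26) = -0.00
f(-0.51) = 0.14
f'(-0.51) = -0.15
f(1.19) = 0.17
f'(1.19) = -0.40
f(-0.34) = 0.13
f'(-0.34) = -0.03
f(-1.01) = -0.43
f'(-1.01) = -5.91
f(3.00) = 0.01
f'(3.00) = -0.00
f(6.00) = 0.00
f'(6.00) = 0.00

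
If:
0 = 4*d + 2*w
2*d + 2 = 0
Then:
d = -1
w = 2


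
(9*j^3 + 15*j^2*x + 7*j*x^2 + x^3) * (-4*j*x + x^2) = -36*j^4*x - 51*j^3*x^2 - 13*j^2*x^3 + 3*j*x^4 + x^5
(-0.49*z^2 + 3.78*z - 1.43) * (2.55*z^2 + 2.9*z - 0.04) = -1.2495*z^4 + 8.218*z^3 + 7.3351*z^2 - 4.2982*z + 0.0572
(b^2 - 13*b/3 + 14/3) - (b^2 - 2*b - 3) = 23/3 - 7*b/3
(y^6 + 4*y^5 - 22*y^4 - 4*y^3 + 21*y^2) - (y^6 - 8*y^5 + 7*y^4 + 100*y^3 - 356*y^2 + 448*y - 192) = 12*y^5 - 29*y^4 - 104*y^3 + 377*y^2 - 448*y + 192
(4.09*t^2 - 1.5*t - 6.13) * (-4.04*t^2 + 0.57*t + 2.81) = -16.5236*t^4 + 8.3913*t^3 + 35.4031*t^2 - 7.7091*t - 17.2253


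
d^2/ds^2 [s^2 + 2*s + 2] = 2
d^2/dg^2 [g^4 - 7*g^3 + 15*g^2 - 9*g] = 12*g^2 - 42*g + 30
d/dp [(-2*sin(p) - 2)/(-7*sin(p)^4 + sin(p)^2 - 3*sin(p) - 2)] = 2*(-21*sin(p)^4 - 28*sin(p)^3 + sin(p)^2 + 2*sin(p) - 1)*cos(p)/(7*sin(p)^4 - sin(p)^2 + 3*sin(p) + 2)^2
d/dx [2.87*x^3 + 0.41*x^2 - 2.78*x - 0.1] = 8.61*x^2 + 0.82*x - 2.78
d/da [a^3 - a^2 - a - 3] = 3*a^2 - 2*a - 1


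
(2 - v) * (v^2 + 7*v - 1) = -v^3 - 5*v^2 + 15*v - 2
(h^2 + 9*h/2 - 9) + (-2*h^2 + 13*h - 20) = -h^2 + 35*h/2 - 29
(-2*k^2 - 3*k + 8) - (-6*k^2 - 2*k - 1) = 4*k^2 - k + 9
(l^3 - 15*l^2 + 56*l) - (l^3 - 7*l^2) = -8*l^2 + 56*l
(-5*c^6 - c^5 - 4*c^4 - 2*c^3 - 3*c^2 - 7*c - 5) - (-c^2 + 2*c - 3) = -5*c^6 - c^5 - 4*c^4 - 2*c^3 - 2*c^2 - 9*c - 2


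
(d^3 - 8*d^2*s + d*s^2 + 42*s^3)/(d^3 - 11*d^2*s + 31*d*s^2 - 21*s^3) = (-d - 2*s)/(-d + s)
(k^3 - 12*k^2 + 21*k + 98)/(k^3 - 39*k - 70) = (k - 7)/(k + 5)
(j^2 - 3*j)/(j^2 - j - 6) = j/(j + 2)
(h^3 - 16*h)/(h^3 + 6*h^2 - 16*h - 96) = h/(h + 6)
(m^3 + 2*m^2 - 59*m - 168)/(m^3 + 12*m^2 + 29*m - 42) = (m^2 - 5*m - 24)/(m^2 + 5*m - 6)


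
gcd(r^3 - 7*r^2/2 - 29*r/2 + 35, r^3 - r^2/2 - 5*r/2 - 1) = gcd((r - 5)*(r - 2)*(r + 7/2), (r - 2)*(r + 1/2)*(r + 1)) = r - 2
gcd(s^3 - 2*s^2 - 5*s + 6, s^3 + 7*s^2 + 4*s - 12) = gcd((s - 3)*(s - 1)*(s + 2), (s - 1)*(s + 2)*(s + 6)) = s^2 + s - 2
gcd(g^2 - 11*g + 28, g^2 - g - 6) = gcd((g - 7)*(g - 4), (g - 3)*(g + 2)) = 1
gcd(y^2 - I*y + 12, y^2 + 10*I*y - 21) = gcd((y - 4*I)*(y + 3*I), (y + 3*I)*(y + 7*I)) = y + 3*I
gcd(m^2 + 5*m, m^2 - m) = m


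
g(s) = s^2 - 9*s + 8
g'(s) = 2*s - 9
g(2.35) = -7.63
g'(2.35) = -4.30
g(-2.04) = 30.52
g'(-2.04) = -13.08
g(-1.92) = 28.97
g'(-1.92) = -12.84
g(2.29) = -7.37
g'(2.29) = -4.42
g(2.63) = -8.75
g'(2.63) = -3.74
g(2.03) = -6.15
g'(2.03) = -4.94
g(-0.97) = 17.67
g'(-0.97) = -10.94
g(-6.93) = 118.39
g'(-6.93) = -22.86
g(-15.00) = 368.00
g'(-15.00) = -39.00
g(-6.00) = 98.00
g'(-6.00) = -21.00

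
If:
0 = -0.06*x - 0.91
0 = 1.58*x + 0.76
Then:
No Solution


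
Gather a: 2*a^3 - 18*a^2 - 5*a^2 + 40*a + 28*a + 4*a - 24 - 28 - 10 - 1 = 2*a^3 - 23*a^2 + 72*a - 63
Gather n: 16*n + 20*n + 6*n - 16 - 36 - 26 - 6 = 42*n - 84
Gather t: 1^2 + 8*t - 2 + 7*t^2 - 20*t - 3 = 7*t^2 - 12*t - 4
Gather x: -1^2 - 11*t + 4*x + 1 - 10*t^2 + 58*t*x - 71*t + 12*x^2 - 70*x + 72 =-10*t^2 - 82*t + 12*x^2 + x*(58*t - 66) + 72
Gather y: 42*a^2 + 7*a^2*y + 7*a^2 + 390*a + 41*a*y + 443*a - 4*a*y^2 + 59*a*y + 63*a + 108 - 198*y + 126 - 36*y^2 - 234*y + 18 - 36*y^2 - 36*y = 49*a^2 + 896*a + y^2*(-4*a - 72) + y*(7*a^2 + 100*a - 468) + 252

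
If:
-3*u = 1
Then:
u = -1/3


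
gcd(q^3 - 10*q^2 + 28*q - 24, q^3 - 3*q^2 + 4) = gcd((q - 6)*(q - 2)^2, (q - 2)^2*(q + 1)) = q^2 - 4*q + 4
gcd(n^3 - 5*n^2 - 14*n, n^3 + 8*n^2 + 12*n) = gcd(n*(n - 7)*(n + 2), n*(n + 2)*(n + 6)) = n^2 + 2*n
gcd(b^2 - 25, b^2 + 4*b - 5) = b + 5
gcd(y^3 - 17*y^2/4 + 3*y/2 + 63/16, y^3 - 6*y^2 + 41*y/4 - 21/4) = y^2 - 5*y + 21/4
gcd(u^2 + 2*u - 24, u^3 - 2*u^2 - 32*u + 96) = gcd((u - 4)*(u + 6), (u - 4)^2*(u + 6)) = u^2 + 2*u - 24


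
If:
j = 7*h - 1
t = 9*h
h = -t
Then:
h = 0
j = -1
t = 0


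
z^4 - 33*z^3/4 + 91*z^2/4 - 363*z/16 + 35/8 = (z - 7/2)*(z - 5/2)*(z - 2)*(z - 1/4)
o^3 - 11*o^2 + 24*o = o*(o - 8)*(o - 3)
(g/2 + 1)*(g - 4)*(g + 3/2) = g^3/2 - g^2/4 - 11*g/2 - 6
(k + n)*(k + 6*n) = k^2 + 7*k*n + 6*n^2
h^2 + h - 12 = (h - 3)*(h + 4)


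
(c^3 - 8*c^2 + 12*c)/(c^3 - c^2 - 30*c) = (c - 2)/(c + 5)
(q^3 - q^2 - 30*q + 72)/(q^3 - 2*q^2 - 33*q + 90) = (q - 4)/(q - 5)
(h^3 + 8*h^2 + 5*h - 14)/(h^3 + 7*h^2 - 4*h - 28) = (h - 1)/(h - 2)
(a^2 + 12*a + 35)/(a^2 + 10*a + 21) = (a + 5)/(a + 3)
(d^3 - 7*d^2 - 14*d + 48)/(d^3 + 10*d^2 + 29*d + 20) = (d^3 - 7*d^2 - 14*d + 48)/(d^3 + 10*d^2 + 29*d + 20)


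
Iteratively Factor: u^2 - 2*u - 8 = (u - 4)*(u + 2)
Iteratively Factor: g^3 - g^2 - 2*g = (g)*(g^2 - g - 2) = g*(g - 2)*(g + 1)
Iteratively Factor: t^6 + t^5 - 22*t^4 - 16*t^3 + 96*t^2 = (t)*(t^5 + t^4 - 22*t^3 - 16*t^2 + 96*t) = t*(t + 3)*(t^4 - 2*t^3 - 16*t^2 + 32*t) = t*(t + 3)*(t + 4)*(t^3 - 6*t^2 + 8*t) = t*(t - 2)*(t + 3)*(t + 4)*(t^2 - 4*t) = t*(t - 4)*(t - 2)*(t + 3)*(t + 4)*(t)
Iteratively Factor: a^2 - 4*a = (a - 4)*(a)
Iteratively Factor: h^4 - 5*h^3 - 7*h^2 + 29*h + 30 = (h - 3)*(h^3 - 2*h^2 - 13*h - 10) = (h - 3)*(h + 1)*(h^2 - 3*h - 10) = (h - 3)*(h + 1)*(h + 2)*(h - 5)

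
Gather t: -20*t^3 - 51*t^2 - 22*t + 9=-20*t^3 - 51*t^2 - 22*t + 9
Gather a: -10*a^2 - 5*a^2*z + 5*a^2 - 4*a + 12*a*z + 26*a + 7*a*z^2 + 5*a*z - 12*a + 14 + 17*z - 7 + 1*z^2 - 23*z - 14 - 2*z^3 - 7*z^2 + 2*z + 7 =a^2*(-5*z - 5) + a*(7*z^2 + 17*z + 10) - 2*z^3 - 6*z^2 - 4*z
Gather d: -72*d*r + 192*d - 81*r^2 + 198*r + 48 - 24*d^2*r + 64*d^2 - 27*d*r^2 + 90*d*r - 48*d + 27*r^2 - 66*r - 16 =d^2*(64 - 24*r) + d*(-27*r^2 + 18*r + 144) - 54*r^2 + 132*r + 32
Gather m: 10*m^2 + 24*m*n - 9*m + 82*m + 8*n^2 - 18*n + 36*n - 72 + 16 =10*m^2 + m*(24*n + 73) + 8*n^2 + 18*n - 56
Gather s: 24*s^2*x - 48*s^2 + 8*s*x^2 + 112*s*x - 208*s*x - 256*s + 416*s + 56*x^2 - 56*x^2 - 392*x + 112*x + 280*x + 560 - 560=s^2*(24*x - 48) + s*(8*x^2 - 96*x + 160)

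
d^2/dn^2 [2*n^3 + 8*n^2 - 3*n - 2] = 12*n + 16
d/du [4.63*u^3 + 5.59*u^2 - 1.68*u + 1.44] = 13.89*u^2 + 11.18*u - 1.68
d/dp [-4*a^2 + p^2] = 2*p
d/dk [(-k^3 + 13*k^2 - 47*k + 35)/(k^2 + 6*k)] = (-k^4 - 12*k^3 + 125*k^2 - 70*k - 210)/(k^2*(k^2 + 12*k + 36))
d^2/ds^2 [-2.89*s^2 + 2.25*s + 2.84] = -5.78000000000000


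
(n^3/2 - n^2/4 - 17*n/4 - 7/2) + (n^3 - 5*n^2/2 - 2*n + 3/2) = 3*n^3/2 - 11*n^2/4 - 25*n/4 - 2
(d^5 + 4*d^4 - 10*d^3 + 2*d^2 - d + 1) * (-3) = -3*d^5 - 12*d^4 + 30*d^3 - 6*d^2 + 3*d - 3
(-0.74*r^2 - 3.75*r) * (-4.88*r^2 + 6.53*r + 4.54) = 3.6112*r^4 + 13.4678*r^3 - 27.8471*r^2 - 17.025*r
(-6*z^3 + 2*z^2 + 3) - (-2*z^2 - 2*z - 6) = -6*z^3 + 4*z^2 + 2*z + 9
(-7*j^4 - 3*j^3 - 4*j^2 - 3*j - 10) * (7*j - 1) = -49*j^5 - 14*j^4 - 25*j^3 - 17*j^2 - 67*j + 10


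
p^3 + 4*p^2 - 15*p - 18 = (p - 3)*(p + 1)*(p + 6)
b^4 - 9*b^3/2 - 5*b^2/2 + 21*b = b*(b - 7/2)*(b - 3)*(b + 2)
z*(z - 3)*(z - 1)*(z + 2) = z^4 - 2*z^3 - 5*z^2 + 6*z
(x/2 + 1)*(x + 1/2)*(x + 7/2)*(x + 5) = x^4/2 + 11*x^3/2 + 159*x^2/8 + 209*x/8 + 35/4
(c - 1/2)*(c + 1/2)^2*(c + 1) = c^4 + 3*c^3/2 + c^2/4 - 3*c/8 - 1/8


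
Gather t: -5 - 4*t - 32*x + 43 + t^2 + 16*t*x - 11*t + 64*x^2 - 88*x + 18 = t^2 + t*(16*x - 15) + 64*x^2 - 120*x + 56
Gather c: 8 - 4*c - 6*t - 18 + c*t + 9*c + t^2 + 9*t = c*(t + 5) + t^2 + 3*t - 10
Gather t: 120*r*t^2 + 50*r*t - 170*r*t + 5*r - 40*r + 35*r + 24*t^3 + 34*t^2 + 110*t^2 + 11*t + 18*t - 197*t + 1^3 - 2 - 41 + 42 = 24*t^3 + t^2*(120*r + 144) + t*(-120*r - 168)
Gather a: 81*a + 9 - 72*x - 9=81*a - 72*x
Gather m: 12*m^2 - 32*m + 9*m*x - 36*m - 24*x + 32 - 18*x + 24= 12*m^2 + m*(9*x - 68) - 42*x + 56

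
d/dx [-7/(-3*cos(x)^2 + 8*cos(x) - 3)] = 14*(3*cos(x) - 4)*sin(x)/(3*cos(x)^2 - 8*cos(x) + 3)^2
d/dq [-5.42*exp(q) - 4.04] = -5.42*exp(q)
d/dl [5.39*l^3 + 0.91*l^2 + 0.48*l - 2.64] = 16.17*l^2 + 1.82*l + 0.48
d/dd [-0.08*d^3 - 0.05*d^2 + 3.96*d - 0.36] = -0.24*d^2 - 0.1*d + 3.96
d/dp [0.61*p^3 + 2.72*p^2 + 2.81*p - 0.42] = 1.83*p^2 + 5.44*p + 2.81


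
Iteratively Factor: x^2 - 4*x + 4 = (x - 2)*(x - 2)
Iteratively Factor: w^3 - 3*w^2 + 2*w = (w)*(w^2 - 3*w + 2) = w*(w - 1)*(w - 2)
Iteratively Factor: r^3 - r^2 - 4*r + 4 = (r + 2)*(r^2 - 3*r + 2) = (r - 1)*(r + 2)*(r - 2)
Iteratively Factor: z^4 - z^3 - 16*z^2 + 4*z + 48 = (z - 2)*(z^3 + z^2 - 14*z - 24) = (z - 4)*(z - 2)*(z^2 + 5*z + 6) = (z - 4)*(z - 2)*(z + 2)*(z + 3)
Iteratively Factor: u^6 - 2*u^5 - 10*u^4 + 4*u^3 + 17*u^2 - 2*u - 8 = (u + 2)*(u^5 - 4*u^4 - 2*u^3 + 8*u^2 + u - 4) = (u + 1)*(u + 2)*(u^4 - 5*u^3 + 3*u^2 + 5*u - 4) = (u - 1)*(u + 1)*(u + 2)*(u^3 - 4*u^2 - u + 4) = (u - 4)*(u - 1)*(u + 1)*(u + 2)*(u^2 - 1) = (u - 4)*(u - 1)^2*(u + 1)*(u + 2)*(u + 1)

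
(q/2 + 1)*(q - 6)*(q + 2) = q^3/2 - q^2 - 10*q - 12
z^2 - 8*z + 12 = (z - 6)*(z - 2)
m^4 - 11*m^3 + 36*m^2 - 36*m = m*(m - 6)*(m - 3)*(m - 2)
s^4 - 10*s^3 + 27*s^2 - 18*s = s*(s - 6)*(s - 3)*(s - 1)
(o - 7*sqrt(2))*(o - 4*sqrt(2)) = o^2 - 11*sqrt(2)*o + 56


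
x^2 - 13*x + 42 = (x - 7)*(x - 6)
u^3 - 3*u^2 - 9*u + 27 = (u - 3)^2*(u + 3)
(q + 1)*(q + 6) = q^2 + 7*q + 6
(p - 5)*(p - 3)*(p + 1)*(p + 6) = p^4 - p^3 - 35*p^2 + 57*p + 90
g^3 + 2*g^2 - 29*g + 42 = (g - 3)*(g - 2)*(g + 7)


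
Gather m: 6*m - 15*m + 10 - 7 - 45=-9*m - 42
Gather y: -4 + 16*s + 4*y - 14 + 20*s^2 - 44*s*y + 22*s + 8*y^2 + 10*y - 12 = 20*s^2 + 38*s + 8*y^2 + y*(14 - 44*s) - 30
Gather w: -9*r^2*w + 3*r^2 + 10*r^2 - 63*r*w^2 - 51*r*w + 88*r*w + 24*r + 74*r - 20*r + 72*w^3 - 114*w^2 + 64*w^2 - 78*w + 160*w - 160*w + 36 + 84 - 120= 13*r^2 + 78*r + 72*w^3 + w^2*(-63*r - 50) + w*(-9*r^2 + 37*r - 78)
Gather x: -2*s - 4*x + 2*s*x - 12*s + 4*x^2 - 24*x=-14*s + 4*x^2 + x*(2*s - 28)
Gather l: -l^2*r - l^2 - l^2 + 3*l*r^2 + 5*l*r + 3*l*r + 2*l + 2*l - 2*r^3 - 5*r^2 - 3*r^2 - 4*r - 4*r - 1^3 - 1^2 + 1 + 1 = l^2*(-r - 2) + l*(3*r^2 + 8*r + 4) - 2*r^3 - 8*r^2 - 8*r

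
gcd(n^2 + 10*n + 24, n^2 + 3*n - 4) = n + 4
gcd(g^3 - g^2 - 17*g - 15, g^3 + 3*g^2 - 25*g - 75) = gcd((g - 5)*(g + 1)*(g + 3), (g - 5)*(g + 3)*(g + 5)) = g^2 - 2*g - 15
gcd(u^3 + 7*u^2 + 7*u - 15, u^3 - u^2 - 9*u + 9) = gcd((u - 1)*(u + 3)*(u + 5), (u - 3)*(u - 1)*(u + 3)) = u^2 + 2*u - 3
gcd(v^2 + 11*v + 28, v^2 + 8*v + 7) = v + 7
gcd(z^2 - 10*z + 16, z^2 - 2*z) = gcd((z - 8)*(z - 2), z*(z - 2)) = z - 2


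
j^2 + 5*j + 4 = (j + 1)*(j + 4)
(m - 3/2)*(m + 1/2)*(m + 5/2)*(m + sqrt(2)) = m^4 + sqrt(2)*m^3 + 3*m^3/2 - 13*m^2/4 + 3*sqrt(2)*m^2/2 - 13*sqrt(2)*m/4 - 15*m/8 - 15*sqrt(2)/8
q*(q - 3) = q^2 - 3*q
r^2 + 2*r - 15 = (r - 3)*(r + 5)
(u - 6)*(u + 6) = u^2 - 36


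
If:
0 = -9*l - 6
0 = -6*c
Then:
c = 0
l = -2/3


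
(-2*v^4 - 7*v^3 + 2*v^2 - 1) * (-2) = 4*v^4 + 14*v^3 - 4*v^2 + 2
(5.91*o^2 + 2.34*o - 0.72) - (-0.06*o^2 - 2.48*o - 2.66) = 5.97*o^2 + 4.82*o + 1.94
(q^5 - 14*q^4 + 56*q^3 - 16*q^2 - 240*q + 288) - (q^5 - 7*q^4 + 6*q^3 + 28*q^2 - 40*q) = -7*q^4 + 50*q^3 - 44*q^2 - 200*q + 288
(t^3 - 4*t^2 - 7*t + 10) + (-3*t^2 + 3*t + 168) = t^3 - 7*t^2 - 4*t + 178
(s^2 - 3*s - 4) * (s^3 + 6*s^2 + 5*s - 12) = s^5 + 3*s^4 - 17*s^3 - 51*s^2 + 16*s + 48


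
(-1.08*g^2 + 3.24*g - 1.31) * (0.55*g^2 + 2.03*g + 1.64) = -0.594*g^4 - 0.4104*g^3 + 4.0855*g^2 + 2.6543*g - 2.1484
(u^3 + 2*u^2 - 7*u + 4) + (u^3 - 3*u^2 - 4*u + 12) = 2*u^3 - u^2 - 11*u + 16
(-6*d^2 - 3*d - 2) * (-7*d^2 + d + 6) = 42*d^4 + 15*d^3 - 25*d^2 - 20*d - 12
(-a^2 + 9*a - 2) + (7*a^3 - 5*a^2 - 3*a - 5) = 7*a^3 - 6*a^2 + 6*a - 7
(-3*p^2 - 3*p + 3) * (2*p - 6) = -6*p^3 + 12*p^2 + 24*p - 18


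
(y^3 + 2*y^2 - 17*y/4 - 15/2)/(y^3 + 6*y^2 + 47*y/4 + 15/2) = (y - 2)/(y + 2)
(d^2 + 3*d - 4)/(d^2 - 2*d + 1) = (d + 4)/(d - 1)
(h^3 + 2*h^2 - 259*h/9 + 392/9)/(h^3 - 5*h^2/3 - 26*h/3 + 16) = (h^2 + 14*h/3 - 49/3)/(h^2 + h - 6)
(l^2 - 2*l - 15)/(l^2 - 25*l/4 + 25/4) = 4*(l + 3)/(4*l - 5)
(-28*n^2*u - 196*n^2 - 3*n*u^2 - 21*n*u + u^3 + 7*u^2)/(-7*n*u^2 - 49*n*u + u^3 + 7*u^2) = (4*n + u)/u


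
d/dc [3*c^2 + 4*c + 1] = 6*c + 4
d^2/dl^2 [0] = 0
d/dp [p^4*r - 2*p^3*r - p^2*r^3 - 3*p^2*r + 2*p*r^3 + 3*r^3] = 2*r*(2*p^3 - 3*p^2 - p*r^2 - 3*p + r^2)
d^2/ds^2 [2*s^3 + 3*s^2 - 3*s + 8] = 12*s + 6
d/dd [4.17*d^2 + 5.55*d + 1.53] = 8.34*d + 5.55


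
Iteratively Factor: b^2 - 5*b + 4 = (b - 1)*(b - 4)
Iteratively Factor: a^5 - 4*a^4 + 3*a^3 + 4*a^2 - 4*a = (a - 2)*(a^4 - 2*a^3 - a^2 + 2*a) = (a - 2)^2*(a^3 - a) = (a - 2)^2*(a + 1)*(a^2 - a) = a*(a - 2)^2*(a + 1)*(a - 1)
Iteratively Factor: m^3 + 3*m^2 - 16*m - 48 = (m + 3)*(m^2 - 16) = (m - 4)*(m + 3)*(m + 4)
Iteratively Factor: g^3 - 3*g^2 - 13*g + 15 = (g + 3)*(g^2 - 6*g + 5) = (g - 5)*(g + 3)*(g - 1)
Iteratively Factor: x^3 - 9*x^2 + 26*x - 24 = (x - 2)*(x^2 - 7*x + 12) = (x - 4)*(x - 2)*(x - 3)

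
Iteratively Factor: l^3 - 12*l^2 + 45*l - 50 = (l - 2)*(l^2 - 10*l + 25) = (l - 5)*(l - 2)*(l - 5)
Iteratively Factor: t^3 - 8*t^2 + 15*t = (t - 3)*(t^2 - 5*t) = t*(t - 3)*(t - 5)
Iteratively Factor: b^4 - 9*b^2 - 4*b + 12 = (b + 2)*(b^3 - 2*b^2 - 5*b + 6) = (b - 3)*(b + 2)*(b^2 + b - 2) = (b - 3)*(b + 2)^2*(b - 1)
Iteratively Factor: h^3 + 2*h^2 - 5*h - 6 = (h + 1)*(h^2 + h - 6) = (h + 1)*(h + 3)*(h - 2)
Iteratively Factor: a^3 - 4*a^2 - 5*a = (a - 5)*(a^2 + a) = a*(a - 5)*(a + 1)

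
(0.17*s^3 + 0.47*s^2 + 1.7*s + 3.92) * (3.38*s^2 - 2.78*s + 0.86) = 0.5746*s^5 + 1.116*s^4 + 4.5856*s^3 + 8.9278*s^2 - 9.4356*s + 3.3712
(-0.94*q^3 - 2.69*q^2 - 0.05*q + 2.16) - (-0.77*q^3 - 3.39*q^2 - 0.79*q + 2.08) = -0.17*q^3 + 0.7*q^2 + 0.74*q + 0.0800000000000001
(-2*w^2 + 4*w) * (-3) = 6*w^2 - 12*w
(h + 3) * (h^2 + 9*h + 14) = h^3 + 12*h^2 + 41*h + 42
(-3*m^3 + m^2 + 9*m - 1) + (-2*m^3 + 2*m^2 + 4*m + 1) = -5*m^3 + 3*m^2 + 13*m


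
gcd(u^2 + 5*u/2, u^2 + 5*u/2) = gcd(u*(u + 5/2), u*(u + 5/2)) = u^2 + 5*u/2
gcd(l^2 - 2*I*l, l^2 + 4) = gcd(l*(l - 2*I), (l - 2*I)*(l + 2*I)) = l - 2*I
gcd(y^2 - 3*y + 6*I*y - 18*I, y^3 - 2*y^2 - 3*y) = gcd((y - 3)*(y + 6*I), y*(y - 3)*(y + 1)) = y - 3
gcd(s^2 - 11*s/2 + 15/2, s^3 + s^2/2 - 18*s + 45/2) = s - 3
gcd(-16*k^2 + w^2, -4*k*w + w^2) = -4*k + w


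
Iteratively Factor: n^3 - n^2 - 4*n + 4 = (n + 2)*(n^2 - 3*n + 2) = (n - 1)*(n + 2)*(n - 2)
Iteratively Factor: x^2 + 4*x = (x)*(x + 4)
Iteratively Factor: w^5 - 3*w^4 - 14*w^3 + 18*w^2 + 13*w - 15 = (w - 5)*(w^4 + 2*w^3 - 4*w^2 - 2*w + 3) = (w - 5)*(w + 3)*(w^3 - w^2 - w + 1) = (w - 5)*(w - 1)*(w + 3)*(w^2 - 1) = (w - 5)*(w - 1)^2*(w + 3)*(w + 1)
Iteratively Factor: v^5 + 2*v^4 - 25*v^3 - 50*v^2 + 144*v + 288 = (v - 4)*(v^4 + 6*v^3 - v^2 - 54*v - 72) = (v - 4)*(v + 3)*(v^3 + 3*v^2 - 10*v - 24) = (v - 4)*(v - 3)*(v + 3)*(v^2 + 6*v + 8) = (v - 4)*(v - 3)*(v + 3)*(v + 4)*(v + 2)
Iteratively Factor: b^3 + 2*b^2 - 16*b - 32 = (b + 4)*(b^2 - 2*b - 8) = (b + 2)*(b + 4)*(b - 4)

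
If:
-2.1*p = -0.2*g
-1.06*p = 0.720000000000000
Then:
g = -7.13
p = -0.68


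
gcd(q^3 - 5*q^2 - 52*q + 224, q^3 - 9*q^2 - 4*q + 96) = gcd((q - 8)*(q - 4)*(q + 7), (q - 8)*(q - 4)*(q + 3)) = q^2 - 12*q + 32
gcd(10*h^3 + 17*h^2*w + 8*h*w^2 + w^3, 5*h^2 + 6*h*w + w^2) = 5*h^2 + 6*h*w + w^2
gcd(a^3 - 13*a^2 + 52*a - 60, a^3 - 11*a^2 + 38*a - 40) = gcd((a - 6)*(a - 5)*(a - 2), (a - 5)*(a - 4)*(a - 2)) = a^2 - 7*a + 10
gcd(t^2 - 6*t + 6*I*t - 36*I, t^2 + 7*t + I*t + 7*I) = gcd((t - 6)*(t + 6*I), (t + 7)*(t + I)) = 1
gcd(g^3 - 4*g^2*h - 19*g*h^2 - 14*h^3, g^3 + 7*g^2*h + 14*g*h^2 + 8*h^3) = g^2 + 3*g*h + 2*h^2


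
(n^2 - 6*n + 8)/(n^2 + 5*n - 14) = (n - 4)/(n + 7)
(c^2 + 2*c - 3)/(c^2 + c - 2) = (c + 3)/(c + 2)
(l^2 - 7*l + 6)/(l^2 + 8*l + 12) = (l^2 - 7*l + 6)/(l^2 + 8*l + 12)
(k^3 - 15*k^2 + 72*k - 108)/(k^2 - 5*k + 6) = (k^2 - 12*k + 36)/(k - 2)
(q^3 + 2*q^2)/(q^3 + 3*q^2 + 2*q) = q/(q + 1)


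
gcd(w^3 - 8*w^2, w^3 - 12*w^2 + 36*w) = w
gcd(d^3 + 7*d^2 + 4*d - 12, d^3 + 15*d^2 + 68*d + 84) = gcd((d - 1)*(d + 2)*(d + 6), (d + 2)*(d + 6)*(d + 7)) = d^2 + 8*d + 12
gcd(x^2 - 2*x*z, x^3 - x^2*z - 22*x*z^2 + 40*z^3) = x - 2*z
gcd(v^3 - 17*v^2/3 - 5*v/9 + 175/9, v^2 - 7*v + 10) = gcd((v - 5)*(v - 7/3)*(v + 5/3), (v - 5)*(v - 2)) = v - 5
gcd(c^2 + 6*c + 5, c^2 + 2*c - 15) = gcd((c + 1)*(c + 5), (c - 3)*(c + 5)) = c + 5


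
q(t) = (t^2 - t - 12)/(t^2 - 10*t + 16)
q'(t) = (10 - 2*t)*(t^2 - t - 12)/(t^2 - 10*t + 16)^2 + (2*t - 1)/(t^2 - 10*t + 16)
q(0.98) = -1.68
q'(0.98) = -1.75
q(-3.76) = 0.09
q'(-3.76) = -0.10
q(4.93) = -0.82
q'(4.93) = -0.97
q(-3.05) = 0.01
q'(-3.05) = -0.13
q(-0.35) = -0.59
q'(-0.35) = -0.41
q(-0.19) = -0.66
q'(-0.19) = -0.46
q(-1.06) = -0.35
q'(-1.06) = -0.27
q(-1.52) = -0.24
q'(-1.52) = -0.22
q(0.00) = -0.75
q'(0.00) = -0.53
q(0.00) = -0.75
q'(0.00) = -0.53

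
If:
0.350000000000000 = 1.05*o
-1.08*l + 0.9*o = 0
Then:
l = 0.28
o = 0.33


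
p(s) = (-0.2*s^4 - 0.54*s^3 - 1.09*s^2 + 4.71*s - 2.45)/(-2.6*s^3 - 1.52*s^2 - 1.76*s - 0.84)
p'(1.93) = 0.21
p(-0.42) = 26.02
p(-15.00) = -1.02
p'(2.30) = 0.18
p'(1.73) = 0.23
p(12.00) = 1.09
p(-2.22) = -0.72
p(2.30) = 0.21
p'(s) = (7.8*s^2 + 3.04*s + 1.76)*(-0.2*s^4 - 0.54*s^3 - 1.09*s^2 + 4.71*s - 2.45)/(-2.6*s^3 - 1.52*s^2 - 1.76*s - 0.84)^2 + (-0.8*s^3 - 1.62*s^2 - 2.18*s + 4.71)/(-2.6*s^3 - 1.52*s^2 - 1.76*s - 0.84) = (0.52*s^6 + 0.608000000000001*s^5 - 0.9572*s^4 + 27.0648*s^3 - 8.67160000000001*s^2 - 5.6168*s - 8.2684)/(6.76*s^6 + 7.904*s^5 + 11.4624*s^4 + 9.7184*s^3 + 5.6512*s^2 + 2.9568*s + 0.7056)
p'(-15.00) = 0.07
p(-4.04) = -0.37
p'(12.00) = 0.08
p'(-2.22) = -0.57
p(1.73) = 0.10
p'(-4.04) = -0.02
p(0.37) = 0.48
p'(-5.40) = 0.03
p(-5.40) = -0.39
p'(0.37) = -3.04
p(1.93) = 0.14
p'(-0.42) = -304.98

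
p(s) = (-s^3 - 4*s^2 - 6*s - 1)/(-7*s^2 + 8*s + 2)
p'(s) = (14*s - 8)*(-s^3 - 4*s^2 - 6*s - 1)/(-7*s^2 + 8*s + 2)^2 + (-3*s^2 - 8*s - 6)/(-7*s^2 + 8*s + 2) = (7*s^4 - 16*s^3 - 80*s^2 - 30*s - 4)/(49*s^4 - 112*s^3 + 36*s^2 + 32*s + 4)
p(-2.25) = -0.07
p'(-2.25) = 0.01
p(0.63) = -1.55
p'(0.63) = -3.17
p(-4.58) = -0.21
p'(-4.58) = 0.09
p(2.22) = 3.05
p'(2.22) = -2.16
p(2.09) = 3.39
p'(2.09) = -3.05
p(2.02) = 3.62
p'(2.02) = -3.76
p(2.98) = 2.23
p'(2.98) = -0.51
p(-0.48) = -0.31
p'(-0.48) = -0.49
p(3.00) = 2.22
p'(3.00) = -0.50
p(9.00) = 2.25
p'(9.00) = 0.11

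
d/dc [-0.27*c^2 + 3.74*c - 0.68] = 3.74 - 0.54*c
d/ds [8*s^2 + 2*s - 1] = 16*s + 2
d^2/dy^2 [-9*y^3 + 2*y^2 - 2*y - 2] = 4 - 54*y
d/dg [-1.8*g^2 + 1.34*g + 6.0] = 1.34 - 3.6*g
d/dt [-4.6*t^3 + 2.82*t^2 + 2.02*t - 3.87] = -13.8*t^2 + 5.64*t + 2.02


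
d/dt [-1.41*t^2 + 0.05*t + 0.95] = 0.05 - 2.82*t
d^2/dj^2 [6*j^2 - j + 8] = 12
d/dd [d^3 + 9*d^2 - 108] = 3*d*(d + 6)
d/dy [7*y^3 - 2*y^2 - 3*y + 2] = 21*y^2 - 4*y - 3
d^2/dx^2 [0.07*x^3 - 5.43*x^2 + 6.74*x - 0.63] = 0.42*x - 10.86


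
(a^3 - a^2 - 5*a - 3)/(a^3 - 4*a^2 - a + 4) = (a^2 - 2*a - 3)/(a^2 - 5*a + 4)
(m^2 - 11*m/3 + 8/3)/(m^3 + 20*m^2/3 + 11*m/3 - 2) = (3*m^2 - 11*m + 8)/(3*m^3 + 20*m^2 + 11*m - 6)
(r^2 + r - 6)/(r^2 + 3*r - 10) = (r + 3)/(r + 5)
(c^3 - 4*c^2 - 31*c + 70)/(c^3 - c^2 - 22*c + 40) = (c - 7)/(c - 4)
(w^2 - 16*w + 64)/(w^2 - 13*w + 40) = (w - 8)/(w - 5)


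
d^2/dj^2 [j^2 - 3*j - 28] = 2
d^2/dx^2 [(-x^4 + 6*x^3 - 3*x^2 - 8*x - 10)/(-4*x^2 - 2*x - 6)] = (4*x^6 + 6*x^5 + 21*x^4 + 80*x^3 + 66*x^2 - 246*x - 47)/(8*x^6 + 12*x^5 + 42*x^4 + 37*x^3 + 63*x^2 + 27*x + 27)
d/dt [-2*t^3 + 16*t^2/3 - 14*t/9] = -6*t^2 + 32*t/3 - 14/9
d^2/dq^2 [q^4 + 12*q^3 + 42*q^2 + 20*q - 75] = 12*q^2 + 72*q + 84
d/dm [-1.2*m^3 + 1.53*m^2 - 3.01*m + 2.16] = -3.6*m^2 + 3.06*m - 3.01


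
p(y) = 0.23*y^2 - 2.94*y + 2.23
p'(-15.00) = -9.84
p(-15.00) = 98.08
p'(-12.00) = -8.46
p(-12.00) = 70.63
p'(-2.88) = -4.26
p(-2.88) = 12.60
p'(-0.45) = -3.15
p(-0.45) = 3.60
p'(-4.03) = -4.79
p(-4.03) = 17.81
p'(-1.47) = -3.62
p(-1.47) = 7.05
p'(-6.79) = -6.06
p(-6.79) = 32.80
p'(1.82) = -2.10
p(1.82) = -2.36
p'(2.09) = -1.98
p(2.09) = -2.91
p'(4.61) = -0.82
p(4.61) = -6.44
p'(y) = 0.46*y - 2.94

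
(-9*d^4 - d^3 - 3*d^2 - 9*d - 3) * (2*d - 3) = -18*d^5 + 25*d^4 - 3*d^3 - 9*d^2 + 21*d + 9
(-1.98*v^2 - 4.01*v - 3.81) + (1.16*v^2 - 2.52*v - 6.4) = -0.82*v^2 - 6.53*v - 10.21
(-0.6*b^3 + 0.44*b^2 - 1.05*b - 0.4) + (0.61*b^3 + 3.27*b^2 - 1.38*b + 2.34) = 0.01*b^3 + 3.71*b^2 - 2.43*b + 1.94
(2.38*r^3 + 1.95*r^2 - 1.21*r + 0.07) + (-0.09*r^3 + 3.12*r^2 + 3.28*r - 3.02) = 2.29*r^3 + 5.07*r^2 + 2.07*r - 2.95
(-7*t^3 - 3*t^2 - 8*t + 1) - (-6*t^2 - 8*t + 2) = -7*t^3 + 3*t^2 - 1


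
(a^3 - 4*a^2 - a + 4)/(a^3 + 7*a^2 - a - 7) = (a - 4)/(a + 7)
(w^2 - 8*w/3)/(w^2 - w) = (w - 8/3)/(w - 1)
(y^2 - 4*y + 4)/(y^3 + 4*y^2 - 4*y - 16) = (y - 2)/(y^2 + 6*y + 8)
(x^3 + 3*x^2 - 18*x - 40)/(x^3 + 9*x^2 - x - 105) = (x^2 - 2*x - 8)/(x^2 + 4*x - 21)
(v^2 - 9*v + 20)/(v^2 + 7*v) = (v^2 - 9*v + 20)/(v*(v + 7))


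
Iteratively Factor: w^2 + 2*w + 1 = (w + 1)*(w + 1)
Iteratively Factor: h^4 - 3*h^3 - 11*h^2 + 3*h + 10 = (h + 1)*(h^3 - 4*h^2 - 7*h + 10) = (h - 1)*(h + 1)*(h^2 - 3*h - 10) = (h - 5)*(h - 1)*(h + 1)*(h + 2)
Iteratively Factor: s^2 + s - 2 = (s - 1)*(s + 2)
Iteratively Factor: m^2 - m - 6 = (m - 3)*(m + 2)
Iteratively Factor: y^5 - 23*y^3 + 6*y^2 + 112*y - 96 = (y + 4)*(y^4 - 4*y^3 - 7*y^2 + 34*y - 24) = (y - 4)*(y + 4)*(y^3 - 7*y + 6) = (y - 4)*(y - 1)*(y + 4)*(y^2 + y - 6) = (y - 4)*(y - 2)*(y - 1)*(y + 4)*(y + 3)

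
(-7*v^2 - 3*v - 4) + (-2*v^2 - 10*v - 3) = -9*v^2 - 13*v - 7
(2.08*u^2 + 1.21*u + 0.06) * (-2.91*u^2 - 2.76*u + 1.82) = -6.0528*u^4 - 9.2619*u^3 + 0.271400000000001*u^2 + 2.0366*u + 0.1092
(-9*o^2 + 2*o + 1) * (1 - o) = 9*o^3 - 11*o^2 + o + 1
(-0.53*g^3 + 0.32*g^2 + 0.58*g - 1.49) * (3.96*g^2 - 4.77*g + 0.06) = -2.0988*g^5 + 3.7953*g^4 + 0.7386*g^3 - 8.6478*g^2 + 7.1421*g - 0.0894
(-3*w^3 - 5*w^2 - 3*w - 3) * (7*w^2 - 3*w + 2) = -21*w^5 - 26*w^4 - 12*w^3 - 22*w^2 + 3*w - 6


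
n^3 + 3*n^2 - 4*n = n*(n - 1)*(n + 4)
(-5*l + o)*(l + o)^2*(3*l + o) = -15*l^4 - 32*l^3*o - 18*l^2*o^2 + o^4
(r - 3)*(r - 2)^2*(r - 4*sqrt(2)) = r^4 - 7*r^3 - 4*sqrt(2)*r^3 + 16*r^2 + 28*sqrt(2)*r^2 - 64*sqrt(2)*r - 12*r + 48*sqrt(2)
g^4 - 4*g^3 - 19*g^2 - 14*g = g*(g - 7)*(g + 1)*(g + 2)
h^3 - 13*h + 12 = (h - 3)*(h - 1)*(h + 4)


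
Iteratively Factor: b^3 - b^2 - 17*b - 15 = (b + 3)*(b^2 - 4*b - 5) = (b - 5)*(b + 3)*(b + 1)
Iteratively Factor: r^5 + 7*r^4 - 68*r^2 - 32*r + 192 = (r - 2)*(r^4 + 9*r^3 + 18*r^2 - 32*r - 96) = (r - 2)*(r + 4)*(r^3 + 5*r^2 - 2*r - 24) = (r - 2)*(r + 3)*(r + 4)*(r^2 + 2*r - 8) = (r - 2)^2*(r + 3)*(r + 4)*(r + 4)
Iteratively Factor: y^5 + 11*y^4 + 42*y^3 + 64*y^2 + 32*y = (y)*(y^4 + 11*y^3 + 42*y^2 + 64*y + 32) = y*(y + 2)*(y^3 + 9*y^2 + 24*y + 16) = y*(y + 2)*(y + 4)*(y^2 + 5*y + 4) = y*(y + 1)*(y + 2)*(y + 4)*(y + 4)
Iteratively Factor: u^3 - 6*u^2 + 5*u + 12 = (u - 4)*(u^2 - 2*u - 3) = (u - 4)*(u - 3)*(u + 1)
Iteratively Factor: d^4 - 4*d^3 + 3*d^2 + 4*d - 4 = (d - 1)*(d^3 - 3*d^2 + 4) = (d - 1)*(d + 1)*(d^2 - 4*d + 4) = (d - 2)*(d - 1)*(d + 1)*(d - 2)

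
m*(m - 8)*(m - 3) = m^3 - 11*m^2 + 24*m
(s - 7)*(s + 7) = s^2 - 49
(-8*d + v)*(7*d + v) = -56*d^2 - d*v + v^2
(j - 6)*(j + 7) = j^2 + j - 42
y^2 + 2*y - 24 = (y - 4)*(y + 6)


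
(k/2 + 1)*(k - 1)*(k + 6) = k^3/2 + 7*k^2/2 + 2*k - 6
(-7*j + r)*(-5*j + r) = 35*j^2 - 12*j*r + r^2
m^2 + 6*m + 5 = (m + 1)*(m + 5)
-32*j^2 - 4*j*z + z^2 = (-8*j + z)*(4*j + z)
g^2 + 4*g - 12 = (g - 2)*(g + 6)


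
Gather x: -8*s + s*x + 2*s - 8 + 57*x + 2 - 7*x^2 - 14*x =-6*s - 7*x^2 + x*(s + 43) - 6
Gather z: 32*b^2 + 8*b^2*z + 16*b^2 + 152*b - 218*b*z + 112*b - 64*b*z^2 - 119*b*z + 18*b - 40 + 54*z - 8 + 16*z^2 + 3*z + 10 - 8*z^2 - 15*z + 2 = 48*b^2 + 282*b + z^2*(8 - 64*b) + z*(8*b^2 - 337*b + 42) - 36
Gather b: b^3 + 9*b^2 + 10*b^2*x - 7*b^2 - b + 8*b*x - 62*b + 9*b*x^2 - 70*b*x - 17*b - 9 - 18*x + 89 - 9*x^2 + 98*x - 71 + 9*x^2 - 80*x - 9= b^3 + b^2*(10*x + 2) + b*(9*x^2 - 62*x - 80)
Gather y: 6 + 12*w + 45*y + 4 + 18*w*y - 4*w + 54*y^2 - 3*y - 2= 8*w + 54*y^2 + y*(18*w + 42) + 8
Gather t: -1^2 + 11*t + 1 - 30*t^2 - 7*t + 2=-30*t^2 + 4*t + 2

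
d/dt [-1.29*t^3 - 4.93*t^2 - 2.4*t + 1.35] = -3.87*t^2 - 9.86*t - 2.4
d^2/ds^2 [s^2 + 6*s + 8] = 2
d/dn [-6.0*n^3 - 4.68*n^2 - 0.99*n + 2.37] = -18.0*n^2 - 9.36*n - 0.99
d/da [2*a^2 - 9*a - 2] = 4*a - 9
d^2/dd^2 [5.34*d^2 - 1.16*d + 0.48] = 10.6800000000000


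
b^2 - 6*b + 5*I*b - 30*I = (b - 6)*(b + 5*I)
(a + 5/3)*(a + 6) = a^2 + 23*a/3 + 10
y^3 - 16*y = y*(y - 4)*(y + 4)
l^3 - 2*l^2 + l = l*(l - 1)^2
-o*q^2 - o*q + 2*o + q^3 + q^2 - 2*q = (-o + q)*(q - 1)*(q + 2)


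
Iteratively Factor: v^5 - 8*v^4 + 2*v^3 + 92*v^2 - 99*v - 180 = (v - 4)*(v^4 - 4*v^3 - 14*v^2 + 36*v + 45) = (v - 4)*(v + 1)*(v^3 - 5*v^2 - 9*v + 45) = (v - 5)*(v - 4)*(v + 1)*(v^2 - 9) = (v - 5)*(v - 4)*(v - 3)*(v + 1)*(v + 3)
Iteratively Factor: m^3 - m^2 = (m - 1)*(m^2) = m*(m - 1)*(m)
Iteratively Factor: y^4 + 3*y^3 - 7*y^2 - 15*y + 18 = (y + 3)*(y^3 - 7*y + 6) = (y + 3)^2*(y^2 - 3*y + 2) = (y - 1)*(y + 3)^2*(y - 2)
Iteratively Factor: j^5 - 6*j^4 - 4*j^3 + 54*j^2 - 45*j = (j + 3)*(j^4 - 9*j^3 + 23*j^2 - 15*j) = (j - 3)*(j + 3)*(j^3 - 6*j^2 + 5*j) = (j - 5)*(j - 3)*(j + 3)*(j^2 - j) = j*(j - 5)*(j - 3)*(j + 3)*(j - 1)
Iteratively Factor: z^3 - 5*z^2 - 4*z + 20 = (z + 2)*(z^2 - 7*z + 10) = (z - 2)*(z + 2)*(z - 5)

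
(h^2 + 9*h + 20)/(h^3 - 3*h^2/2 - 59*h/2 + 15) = 2*(h + 4)/(2*h^2 - 13*h + 6)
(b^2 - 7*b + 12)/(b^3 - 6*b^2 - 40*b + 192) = (b - 3)/(b^2 - 2*b - 48)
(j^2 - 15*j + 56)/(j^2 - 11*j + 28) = (j - 8)/(j - 4)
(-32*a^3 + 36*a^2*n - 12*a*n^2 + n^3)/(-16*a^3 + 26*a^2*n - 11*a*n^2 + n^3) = (2*a - n)/(a - n)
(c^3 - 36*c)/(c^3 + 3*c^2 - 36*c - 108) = c/(c + 3)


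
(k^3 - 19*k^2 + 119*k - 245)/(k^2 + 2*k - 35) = (k^2 - 14*k + 49)/(k + 7)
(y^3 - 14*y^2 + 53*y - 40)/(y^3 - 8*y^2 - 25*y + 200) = (y - 1)/(y + 5)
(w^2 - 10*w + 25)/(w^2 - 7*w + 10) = (w - 5)/(w - 2)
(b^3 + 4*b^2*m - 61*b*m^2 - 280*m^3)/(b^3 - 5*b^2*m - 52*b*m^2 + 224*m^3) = (b + 5*m)/(b - 4*m)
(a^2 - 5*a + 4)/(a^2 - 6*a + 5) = (a - 4)/(a - 5)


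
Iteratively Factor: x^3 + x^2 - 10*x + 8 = (x - 1)*(x^2 + 2*x - 8) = (x - 1)*(x + 4)*(x - 2)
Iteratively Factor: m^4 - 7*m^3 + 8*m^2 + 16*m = (m)*(m^3 - 7*m^2 + 8*m + 16) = m*(m - 4)*(m^2 - 3*m - 4) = m*(m - 4)^2*(m + 1)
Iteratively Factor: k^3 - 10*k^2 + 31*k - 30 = (k - 3)*(k^2 - 7*k + 10) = (k - 3)*(k - 2)*(k - 5)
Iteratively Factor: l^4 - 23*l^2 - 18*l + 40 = (l + 4)*(l^3 - 4*l^2 - 7*l + 10) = (l - 1)*(l + 4)*(l^2 - 3*l - 10) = (l - 1)*(l + 2)*(l + 4)*(l - 5)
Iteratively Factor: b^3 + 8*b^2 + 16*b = (b + 4)*(b^2 + 4*b) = (b + 4)^2*(b)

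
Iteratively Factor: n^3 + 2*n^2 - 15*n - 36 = (n + 3)*(n^2 - n - 12) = (n + 3)^2*(n - 4)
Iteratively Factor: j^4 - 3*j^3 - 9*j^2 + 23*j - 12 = (j - 4)*(j^3 + j^2 - 5*j + 3) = (j - 4)*(j - 1)*(j^2 + 2*j - 3) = (j - 4)*(j - 1)^2*(j + 3)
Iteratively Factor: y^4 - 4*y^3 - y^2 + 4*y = (y)*(y^3 - 4*y^2 - y + 4) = y*(y + 1)*(y^2 - 5*y + 4) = y*(y - 1)*(y + 1)*(y - 4)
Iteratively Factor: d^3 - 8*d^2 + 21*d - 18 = (d - 3)*(d^2 - 5*d + 6) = (d - 3)^2*(d - 2)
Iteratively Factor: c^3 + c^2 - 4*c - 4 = (c + 2)*(c^2 - c - 2) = (c - 2)*(c + 2)*(c + 1)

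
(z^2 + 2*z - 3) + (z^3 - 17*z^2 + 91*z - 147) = z^3 - 16*z^2 + 93*z - 150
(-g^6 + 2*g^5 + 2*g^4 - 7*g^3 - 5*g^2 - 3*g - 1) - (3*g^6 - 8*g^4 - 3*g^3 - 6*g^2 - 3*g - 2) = -4*g^6 + 2*g^5 + 10*g^4 - 4*g^3 + g^2 + 1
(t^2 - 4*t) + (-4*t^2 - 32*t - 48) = -3*t^2 - 36*t - 48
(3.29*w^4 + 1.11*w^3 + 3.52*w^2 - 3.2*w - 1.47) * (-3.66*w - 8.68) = -12.0414*w^5 - 32.6198*w^4 - 22.518*w^3 - 18.8416*w^2 + 33.1562*w + 12.7596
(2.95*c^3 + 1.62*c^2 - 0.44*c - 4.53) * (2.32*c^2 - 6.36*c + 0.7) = 6.844*c^5 - 15.0036*c^4 - 9.259*c^3 - 6.5772*c^2 + 28.5028*c - 3.171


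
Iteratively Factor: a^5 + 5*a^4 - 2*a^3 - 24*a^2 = (a + 3)*(a^4 + 2*a^3 - 8*a^2) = (a + 3)*(a + 4)*(a^3 - 2*a^2) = a*(a + 3)*(a + 4)*(a^2 - 2*a) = a*(a - 2)*(a + 3)*(a + 4)*(a)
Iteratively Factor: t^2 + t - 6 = (t + 3)*(t - 2)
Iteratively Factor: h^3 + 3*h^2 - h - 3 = (h + 3)*(h^2 - 1) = (h + 1)*(h + 3)*(h - 1)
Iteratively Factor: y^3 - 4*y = (y)*(y^2 - 4) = y*(y - 2)*(y + 2)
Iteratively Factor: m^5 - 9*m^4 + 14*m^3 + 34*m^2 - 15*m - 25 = (m + 1)*(m^4 - 10*m^3 + 24*m^2 + 10*m - 25) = (m - 5)*(m + 1)*(m^3 - 5*m^2 - m + 5) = (m - 5)*(m + 1)^2*(m^2 - 6*m + 5) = (m - 5)^2*(m + 1)^2*(m - 1)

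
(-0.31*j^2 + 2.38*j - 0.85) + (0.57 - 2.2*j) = -0.31*j^2 + 0.18*j - 0.28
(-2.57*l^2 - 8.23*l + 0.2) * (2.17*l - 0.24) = -5.5769*l^3 - 17.2423*l^2 + 2.4092*l - 0.048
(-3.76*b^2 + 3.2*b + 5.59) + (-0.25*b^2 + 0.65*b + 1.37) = -4.01*b^2 + 3.85*b + 6.96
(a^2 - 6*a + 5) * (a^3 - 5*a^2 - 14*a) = a^5 - 11*a^4 + 21*a^3 + 59*a^2 - 70*a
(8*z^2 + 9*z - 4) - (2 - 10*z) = 8*z^2 + 19*z - 6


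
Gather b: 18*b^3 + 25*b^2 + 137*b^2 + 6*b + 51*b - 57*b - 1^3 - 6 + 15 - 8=18*b^3 + 162*b^2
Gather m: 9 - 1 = 8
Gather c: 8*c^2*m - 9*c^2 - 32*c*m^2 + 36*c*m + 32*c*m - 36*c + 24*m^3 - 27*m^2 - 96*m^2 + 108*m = c^2*(8*m - 9) + c*(-32*m^2 + 68*m - 36) + 24*m^3 - 123*m^2 + 108*m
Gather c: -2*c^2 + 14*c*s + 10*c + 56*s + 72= -2*c^2 + c*(14*s + 10) + 56*s + 72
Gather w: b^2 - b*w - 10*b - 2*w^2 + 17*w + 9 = b^2 - 10*b - 2*w^2 + w*(17 - b) + 9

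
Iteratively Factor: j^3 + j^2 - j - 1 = (j + 1)*(j^2 - 1) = (j - 1)*(j + 1)*(j + 1)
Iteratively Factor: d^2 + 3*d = (d)*(d + 3)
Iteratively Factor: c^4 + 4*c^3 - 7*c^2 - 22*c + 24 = (c - 1)*(c^3 + 5*c^2 - 2*c - 24) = (c - 1)*(c + 3)*(c^2 + 2*c - 8) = (c - 2)*(c - 1)*(c + 3)*(c + 4)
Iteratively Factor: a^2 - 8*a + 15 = (a - 3)*(a - 5)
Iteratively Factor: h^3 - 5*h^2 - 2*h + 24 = (h - 3)*(h^2 - 2*h - 8) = (h - 3)*(h + 2)*(h - 4)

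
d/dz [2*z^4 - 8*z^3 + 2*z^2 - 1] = 4*z*(2*z^2 - 6*z + 1)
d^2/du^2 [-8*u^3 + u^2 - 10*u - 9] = 2 - 48*u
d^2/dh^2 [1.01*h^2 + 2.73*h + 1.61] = 2.02000000000000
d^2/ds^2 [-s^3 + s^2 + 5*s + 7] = 2 - 6*s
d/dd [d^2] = 2*d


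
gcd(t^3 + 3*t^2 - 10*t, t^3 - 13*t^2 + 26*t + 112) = 1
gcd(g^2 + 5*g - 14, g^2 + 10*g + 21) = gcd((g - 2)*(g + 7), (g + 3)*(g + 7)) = g + 7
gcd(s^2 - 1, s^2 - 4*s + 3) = s - 1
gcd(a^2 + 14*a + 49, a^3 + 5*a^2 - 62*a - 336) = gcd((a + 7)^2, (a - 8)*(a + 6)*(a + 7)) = a + 7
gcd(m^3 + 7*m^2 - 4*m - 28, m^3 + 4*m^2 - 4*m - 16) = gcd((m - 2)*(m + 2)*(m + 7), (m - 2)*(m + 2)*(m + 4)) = m^2 - 4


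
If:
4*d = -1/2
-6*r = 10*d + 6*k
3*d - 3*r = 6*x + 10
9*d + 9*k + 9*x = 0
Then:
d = -1/8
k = 47/36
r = -79/72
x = -85/72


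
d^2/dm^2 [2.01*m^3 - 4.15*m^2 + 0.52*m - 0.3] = 12.06*m - 8.3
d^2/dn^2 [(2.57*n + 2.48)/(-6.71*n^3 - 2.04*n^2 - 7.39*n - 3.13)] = (-694.271622*n^5 - 1550.992344*n^4 - 309.66967*n^3 - 152.066748*n^2 + 186.64908*n - 120.313626)/(302.111711*n^9 + 275.547492*n^8 + 1081.957305*n^7 + 1038.209619*n^6 + 1448.672397*n^5 + 1304.545458*n^4 + 883.914784*n^3 + 572.764647*n^2 + 217.197273*n + 30.664297)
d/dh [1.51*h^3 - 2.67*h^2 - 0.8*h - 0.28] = 4.53*h^2 - 5.34*h - 0.8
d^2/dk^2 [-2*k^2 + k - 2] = -4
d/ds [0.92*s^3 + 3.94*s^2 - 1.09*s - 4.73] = 2.76*s^2 + 7.88*s - 1.09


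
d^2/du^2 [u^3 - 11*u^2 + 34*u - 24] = 6*u - 22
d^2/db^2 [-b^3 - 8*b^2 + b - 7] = -6*b - 16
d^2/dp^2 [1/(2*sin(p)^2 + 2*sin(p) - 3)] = 2*(-8*sin(p)^4 - 6*sin(p)^3 - 2*sin(p)^2 + 9*sin(p) + 10)/(2*sin(p) - cos(2*p) - 2)^3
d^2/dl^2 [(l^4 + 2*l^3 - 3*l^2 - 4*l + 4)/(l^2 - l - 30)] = 2*(l^6 - 3*l^5 - 87*l^4 + 295*l^3 + 5322*l^2 + 5028*l - 2456)/(l^6 - 3*l^5 - 87*l^4 + 179*l^3 + 2610*l^2 - 2700*l - 27000)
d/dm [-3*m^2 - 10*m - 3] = -6*m - 10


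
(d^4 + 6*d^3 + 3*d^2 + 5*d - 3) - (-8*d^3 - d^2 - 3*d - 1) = d^4 + 14*d^3 + 4*d^2 + 8*d - 2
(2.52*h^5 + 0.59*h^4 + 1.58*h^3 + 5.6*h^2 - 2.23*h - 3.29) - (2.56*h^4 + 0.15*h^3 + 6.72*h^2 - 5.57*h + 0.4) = 2.52*h^5 - 1.97*h^4 + 1.43*h^3 - 1.12*h^2 + 3.34*h - 3.69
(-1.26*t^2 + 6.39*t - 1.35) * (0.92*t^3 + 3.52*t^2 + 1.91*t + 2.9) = -1.1592*t^5 + 1.4436*t^4 + 18.8442*t^3 + 3.7989*t^2 + 15.9525*t - 3.915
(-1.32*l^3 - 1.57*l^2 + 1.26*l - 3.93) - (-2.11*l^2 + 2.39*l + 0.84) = -1.32*l^3 + 0.54*l^2 - 1.13*l - 4.77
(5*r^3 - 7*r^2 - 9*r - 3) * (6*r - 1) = 30*r^4 - 47*r^3 - 47*r^2 - 9*r + 3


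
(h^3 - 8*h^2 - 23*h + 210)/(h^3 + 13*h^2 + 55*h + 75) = (h^2 - 13*h + 42)/(h^2 + 8*h + 15)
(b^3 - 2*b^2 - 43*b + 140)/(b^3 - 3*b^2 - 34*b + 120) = (b + 7)/(b + 6)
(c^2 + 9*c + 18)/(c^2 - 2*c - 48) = (c + 3)/(c - 8)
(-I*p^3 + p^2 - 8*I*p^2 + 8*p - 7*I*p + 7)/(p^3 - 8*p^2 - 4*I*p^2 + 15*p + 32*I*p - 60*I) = (-I*p^3 + p^2*(1 - 8*I) + p*(8 - 7*I) + 7)/(p^3 - 4*p^2*(2 + I) + p*(15 + 32*I) - 60*I)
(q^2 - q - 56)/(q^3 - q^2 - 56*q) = 1/q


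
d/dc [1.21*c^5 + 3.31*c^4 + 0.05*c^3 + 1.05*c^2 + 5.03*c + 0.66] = 6.05*c^4 + 13.24*c^3 + 0.15*c^2 + 2.1*c + 5.03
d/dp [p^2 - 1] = 2*p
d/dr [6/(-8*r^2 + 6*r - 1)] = 12*(8*r - 3)/(8*r^2 - 6*r + 1)^2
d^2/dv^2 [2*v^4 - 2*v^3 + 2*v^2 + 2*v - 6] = 24*v^2 - 12*v + 4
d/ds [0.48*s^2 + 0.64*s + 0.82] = 0.96*s + 0.64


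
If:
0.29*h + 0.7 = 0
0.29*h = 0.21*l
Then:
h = -2.41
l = -3.33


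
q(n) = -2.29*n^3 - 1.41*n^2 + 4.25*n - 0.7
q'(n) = -6.87*n^2 - 2.82*n + 4.25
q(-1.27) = -3.68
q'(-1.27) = -3.25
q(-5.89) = 393.28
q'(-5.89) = -217.47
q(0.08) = -0.37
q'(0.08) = 3.98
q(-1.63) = -1.46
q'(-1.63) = -9.41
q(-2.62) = 19.67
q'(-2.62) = -35.52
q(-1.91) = 2.00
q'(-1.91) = -15.43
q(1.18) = -1.41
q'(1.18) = -8.64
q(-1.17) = -3.93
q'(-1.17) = -1.85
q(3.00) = -62.47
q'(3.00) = -66.04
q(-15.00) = 7347.05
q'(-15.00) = -1499.20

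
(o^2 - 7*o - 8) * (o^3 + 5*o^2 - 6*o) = o^5 - 2*o^4 - 49*o^3 + 2*o^2 + 48*o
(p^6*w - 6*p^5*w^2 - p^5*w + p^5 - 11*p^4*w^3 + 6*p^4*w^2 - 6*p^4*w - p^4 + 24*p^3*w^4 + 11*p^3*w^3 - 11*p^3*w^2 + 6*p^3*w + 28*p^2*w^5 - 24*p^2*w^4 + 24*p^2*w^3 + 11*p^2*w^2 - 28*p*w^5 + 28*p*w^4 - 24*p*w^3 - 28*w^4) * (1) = p^6*w - 6*p^5*w^2 - p^5*w + p^5 - 11*p^4*w^3 + 6*p^4*w^2 - 6*p^4*w - p^4 + 24*p^3*w^4 + 11*p^3*w^3 - 11*p^3*w^2 + 6*p^3*w + 28*p^2*w^5 - 24*p^2*w^4 + 24*p^2*w^3 + 11*p^2*w^2 - 28*p*w^5 + 28*p*w^4 - 24*p*w^3 - 28*w^4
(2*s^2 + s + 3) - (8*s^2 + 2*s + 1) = -6*s^2 - s + 2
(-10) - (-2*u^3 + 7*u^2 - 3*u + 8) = 2*u^3 - 7*u^2 + 3*u - 18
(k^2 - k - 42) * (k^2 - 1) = k^4 - k^3 - 43*k^2 + k + 42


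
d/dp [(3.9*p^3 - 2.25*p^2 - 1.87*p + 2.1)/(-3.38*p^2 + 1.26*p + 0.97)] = (-13.182*p^4 + 9.828*p^3 + 2.1934*p^2 + 9.831*p - 4.4599)/(11.4244*p^4 - 8.5176*p^3 - 4.9696*p^2 + 2.4444*p + 0.9409)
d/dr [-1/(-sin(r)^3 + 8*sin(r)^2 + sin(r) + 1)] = (-3*sin(r)^2 + 16*sin(r) + 1)*cos(r)/(sin(r)*cos(r)^2 - 8*cos(r)^2 + 9)^2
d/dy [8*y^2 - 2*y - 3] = 16*y - 2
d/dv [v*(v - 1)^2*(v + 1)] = 4*v^3 - 3*v^2 - 2*v + 1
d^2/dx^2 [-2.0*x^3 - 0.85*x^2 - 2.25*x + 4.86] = -12.0*x - 1.7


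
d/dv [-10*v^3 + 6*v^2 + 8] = 6*v*(2 - 5*v)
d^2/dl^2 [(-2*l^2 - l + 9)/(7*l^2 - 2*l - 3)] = 2*(-77*l^3 + 1197*l^2 - 441*l + 213)/(343*l^6 - 294*l^5 - 357*l^4 + 244*l^3 + 153*l^2 - 54*l - 27)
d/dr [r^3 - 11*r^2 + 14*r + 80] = 3*r^2 - 22*r + 14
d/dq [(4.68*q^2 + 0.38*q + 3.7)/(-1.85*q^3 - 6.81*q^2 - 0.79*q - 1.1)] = (8.658*q^4 + 1.40599999999999*q^3 + 19.4256*q^2 + 40.098*q + 2.505)/(3.4225*q^6 + 25.197*q^5 + 49.2991*q^4 + 14.8298*q^3 + 15.6061*q^2 + 1.738*q + 1.21)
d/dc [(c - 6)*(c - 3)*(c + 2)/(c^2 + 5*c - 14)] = (c^4 + 10*c^3 - 77*c^2 + 124*c - 180)/(c^4 + 10*c^3 - 3*c^2 - 140*c + 196)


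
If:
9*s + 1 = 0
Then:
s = -1/9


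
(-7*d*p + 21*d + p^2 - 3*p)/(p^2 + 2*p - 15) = (-7*d + p)/(p + 5)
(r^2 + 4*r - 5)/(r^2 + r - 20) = (r - 1)/(r - 4)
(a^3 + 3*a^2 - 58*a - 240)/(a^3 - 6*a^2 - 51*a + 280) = (a^2 + 11*a + 30)/(a^2 + 2*a - 35)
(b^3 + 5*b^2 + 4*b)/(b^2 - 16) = b*(b + 1)/(b - 4)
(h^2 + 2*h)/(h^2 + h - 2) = h/(h - 1)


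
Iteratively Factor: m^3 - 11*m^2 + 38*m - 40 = (m - 4)*(m^2 - 7*m + 10) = (m - 4)*(m - 2)*(m - 5)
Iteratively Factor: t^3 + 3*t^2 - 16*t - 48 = (t - 4)*(t^2 + 7*t + 12) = (t - 4)*(t + 4)*(t + 3)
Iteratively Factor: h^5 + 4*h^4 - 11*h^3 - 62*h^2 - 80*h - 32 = (h + 2)*(h^4 + 2*h^3 - 15*h^2 - 32*h - 16) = (h - 4)*(h + 2)*(h^3 + 6*h^2 + 9*h + 4) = (h - 4)*(h + 2)*(h + 4)*(h^2 + 2*h + 1) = (h - 4)*(h + 1)*(h + 2)*(h + 4)*(h + 1)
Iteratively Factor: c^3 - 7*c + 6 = (c - 1)*(c^2 + c - 6) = (c - 1)*(c + 3)*(c - 2)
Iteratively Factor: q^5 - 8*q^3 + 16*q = (q + 2)*(q^4 - 2*q^3 - 4*q^2 + 8*q) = q*(q + 2)*(q^3 - 2*q^2 - 4*q + 8) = q*(q - 2)*(q + 2)*(q^2 - 4) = q*(q - 2)^2*(q + 2)*(q + 2)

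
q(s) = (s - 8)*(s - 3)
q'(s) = 2*s - 11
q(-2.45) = 56.95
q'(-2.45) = -15.90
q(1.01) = 13.91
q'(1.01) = -8.98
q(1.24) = 11.90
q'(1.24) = -8.52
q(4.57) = -5.39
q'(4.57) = -1.86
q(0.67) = 17.08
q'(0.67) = -9.66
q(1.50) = 9.75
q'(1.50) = -8.00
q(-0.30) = 27.39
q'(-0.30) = -11.60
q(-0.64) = 31.45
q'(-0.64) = -12.28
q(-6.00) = 126.00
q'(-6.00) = -23.00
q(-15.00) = 414.00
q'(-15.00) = -41.00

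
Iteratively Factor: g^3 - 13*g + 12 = (g - 3)*(g^2 + 3*g - 4) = (g - 3)*(g - 1)*(g + 4)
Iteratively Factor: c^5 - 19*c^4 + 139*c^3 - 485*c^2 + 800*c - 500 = (c - 5)*(c^4 - 14*c^3 + 69*c^2 - 140*c + 100) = (c - 5)^2*(c^3 - 9*c^2 + 24*c - 20) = (c - 5)^2*(c - 2)*(c^2 - 7*c + 10) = (c - 5)^2*(c - 2)^2*(c - 5)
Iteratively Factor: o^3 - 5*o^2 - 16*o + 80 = (o - 5)*(o^2 - 16) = (o - 5)*(o + 4)*(o - 4)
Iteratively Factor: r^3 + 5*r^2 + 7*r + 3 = (r + 1)*(r^2 + 4*r + 3) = (r + 1)^2*(r + 3)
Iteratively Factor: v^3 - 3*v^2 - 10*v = (v)*(v^2 - 3*v - 10) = v*(v - 5)*(v + 2)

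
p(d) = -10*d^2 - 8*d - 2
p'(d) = -20*d - 8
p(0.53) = -9.05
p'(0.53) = -18.60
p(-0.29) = -0.52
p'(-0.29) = -2.20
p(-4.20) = -144.80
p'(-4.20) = 76.00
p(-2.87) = -61.41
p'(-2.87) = 49.40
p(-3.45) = -93.42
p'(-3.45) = 61.00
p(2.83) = -104.73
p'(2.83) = -64.60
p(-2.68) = -52.38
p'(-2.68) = 45.60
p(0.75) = -13.62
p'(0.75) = -23.00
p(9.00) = -884.00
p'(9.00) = -188.00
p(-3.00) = -68.00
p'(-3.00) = 52.00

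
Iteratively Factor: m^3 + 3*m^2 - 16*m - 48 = (m - 4)*(m^2 + 7*m + 12) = (m - 4)*(m + 4)*(m + 3)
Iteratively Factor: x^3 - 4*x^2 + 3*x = (x - 3)*(x^2 - x) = (x - 3)*(x - 1)*(x)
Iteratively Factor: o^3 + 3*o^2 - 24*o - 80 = (o + 4)*(o^2 - o - 20) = (o + 4)^2*(o - 5)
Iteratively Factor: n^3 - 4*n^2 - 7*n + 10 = (n + 2)*(n^2 - 6*n + 5) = (n - 5)*(n + 2)*(n - 1)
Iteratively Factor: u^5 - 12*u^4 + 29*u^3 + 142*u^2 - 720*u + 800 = (u - 2)*(u^4 - 10*u^3 + 9*u^2 + 160*u - 400) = (u - 4)*(u - 2)*(u^3 - 6*u^2 - 15*u + 100) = (u - 5)*(u - 4)*(u - 2)*(u^2 - u - 20) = (u - 5)^2*(u - 4)*(u - 2)*(u + 4)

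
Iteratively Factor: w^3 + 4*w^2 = (w + 4)*(w^2) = w*(w + 4)*(w)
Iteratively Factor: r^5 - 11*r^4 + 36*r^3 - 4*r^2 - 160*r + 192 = (r + 2)*(r^4 - 13*r^3 + 62*r^2 - 128*r + 96) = (r - 2)*(r + 2)*(r^3 - 11*r^2 + 40*r - 48) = (r - 3)*(r - 2)*(r + 2)*(r^2 - 8*r + 16) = (r - 4)*(r - 3)*(r - 2)*(r + 2)*(r - 4)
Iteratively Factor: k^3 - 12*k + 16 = (k - 2)*(k^2 + 2*k - 8) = (k - 2)^2*(k + 4)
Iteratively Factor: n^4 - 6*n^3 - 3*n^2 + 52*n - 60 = (n - 5)*(n^3 - n^2 - 8*n + 12) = (n - 5)*(n - 2)*(n^2 + n - 6) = (n - 5)*(n - 2)*(n + 3)*(n - 2)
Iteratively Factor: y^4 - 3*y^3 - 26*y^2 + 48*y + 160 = (y + 4)*(y^3 - 7*y^2 + 2*y + 40) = (y - 5)*(y + 4)*(y^2 - 2*y - 8) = (y - 5)*(y - 4)*(y + 4)*(y + 2)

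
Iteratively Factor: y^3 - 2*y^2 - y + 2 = (y - 2)*(y^2 - 1) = (y - 2)*(y + 1)*(y - 1)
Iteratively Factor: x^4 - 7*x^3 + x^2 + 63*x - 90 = (x - 3)*(x^3 - 4*x^2 - 11*x + 30) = (x - 5)*(x - 3)*(x^2 + x - 6) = (x - 5)*(x - 3)*(x + 3)*(x - 2)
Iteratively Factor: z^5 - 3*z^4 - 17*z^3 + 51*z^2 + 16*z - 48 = (z + 1)*(z^4 - 4*z^3 - 13*z^2 + 64*z - 48) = (z - 4)*(z + 1)*(z^3 - 13*z + 12) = (z - 4)*(z - 3)*(z + 1)*(z^2 + 3*z - 4) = (z - 4)*(z - 3)*(z - 1)*(z + 1)*(z + 4)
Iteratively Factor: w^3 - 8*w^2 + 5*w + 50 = (w + 2)*(w^2 - 10*w + 25) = (w - 5)*(w + 2)*(w - 5)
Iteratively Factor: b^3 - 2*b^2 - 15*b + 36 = (b + 4)*(b^2 - 6*b + 9) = (b - 3)*(b + 4)*(b - 3)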